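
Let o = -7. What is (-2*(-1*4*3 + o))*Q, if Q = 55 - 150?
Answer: -3610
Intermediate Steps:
Q = -95
(-2*(-1*4*3 + o))*Q = -2*(-1*4*3 - 7)*(-95) = -2*(-4*3 - 7)*(-95) = -2*(-12 - 7)*(-95) = -2*(-19)*(-95) = 38*(-95) = -3610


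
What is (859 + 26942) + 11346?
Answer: 39147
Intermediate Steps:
(859 + 26942) + 11346 = 27801 + 11346 = 39147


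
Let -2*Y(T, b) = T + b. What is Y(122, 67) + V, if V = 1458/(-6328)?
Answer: -299727/3164 ≈ -94.730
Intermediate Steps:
V = -729/3164 (V = 1458*(-1/6328) = -729/3164 ≈ -0.23040)
Y(T, b) = -T/2 - b/2 (Y(T, b) = -(T + b)/2 = -T/2 - b/2)
Y(122, 67) + V = (-1/2*122 - 1/2*67) - 729/3164 = (-61 - 67/2) - 729/3164 = -189/2 - 729/3164 = -299727/3164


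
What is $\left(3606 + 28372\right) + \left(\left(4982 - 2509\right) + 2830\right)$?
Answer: $37281$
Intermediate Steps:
$\left(3606 + 28372\right) + \left(\left(4982 - 2509\right) + 2830\right) = 31978 + \left(2473 + 2830\right) = 31978 + 5303 = 37281$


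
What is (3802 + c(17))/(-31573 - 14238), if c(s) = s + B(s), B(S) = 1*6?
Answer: -3825/45811 ≈ -0.083495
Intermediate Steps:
B(S) = 6
c(s) = 6 + s (c(s) = s + 6 = 6 + s)
(3802 + c(17))/(-31573 - 14238) = (3802 + (6 + 17))/(-31573 - 14238) = (3802 + 23)/(-45811) = 3825*(-1/45811) = -3825/45811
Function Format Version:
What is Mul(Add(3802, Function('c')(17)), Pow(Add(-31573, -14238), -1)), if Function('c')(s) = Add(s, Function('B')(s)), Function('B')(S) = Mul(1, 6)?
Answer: Rational(-3825, 45811) ≈ -0.083495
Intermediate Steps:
Function('B')(S) = 6
Function('c')(s) = Add(6, s) (Function('c')(s) = Add(s, 6) = Add(6, s))
Mul(Add(3802, Function('c')(17)), Pow(Add(-31573, -14238), -1)) = Mul(Add(3802, Add(6, 17)), Pow(Add(-31573, -14238), -1)) = Mul(Add(3802, 23), Pow(-45811, -1)) = Mul(3825, Rational(-1, 45811)) = Rational(-3825, 45811)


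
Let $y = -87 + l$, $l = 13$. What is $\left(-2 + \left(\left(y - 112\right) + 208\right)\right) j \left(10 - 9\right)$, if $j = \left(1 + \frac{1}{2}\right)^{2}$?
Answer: $45$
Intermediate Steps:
$y = -74$ ($y = -87 + 13 = -74$)
$j = \frac{9}{4}$ ($j = \left(1 + \frac{1}{2}\right)^{2} = \left(\frac{3}{2}\right)^{2} = \frac{9}{4} \approx 2.25$)
$\left(-2 + \left(\left(y - 112\right) + 208\right)\right) j \left(10 - 9\right) = \left(-2 + \left(\left(-74 - 112\right) + 208\right)\right) \frac{9 \left(10 - 9\right)}{4} = \left(-2 + \left(-186 + 208\right)\right) \frac{9}{4} \cdot 1 = \left(-2 + 22\right) \frac{9}{4} = 20 \cdot \frac{9}{4} = 45$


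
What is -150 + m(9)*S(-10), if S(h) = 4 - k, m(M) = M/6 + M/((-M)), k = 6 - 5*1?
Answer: -297/2 ≈ -148.50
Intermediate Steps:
k = 1 (k = 6 - 5 = 1)
m(M) = -1 + M/6 (m(M) = M*(⅙) + M*(-1/M) = M/6 - 1 = -1 + M/6)
S(h) = 3 (S(h) = 4 - 1*1 = 4 - 1 = 3)
-150 + m(9)*S(-10) = -150 + (-1 + (⅙)*9)*3 = -150 + (-1 + 3/2)*3 = -150 + (½)*3 = -150 + 3/2 = -297/2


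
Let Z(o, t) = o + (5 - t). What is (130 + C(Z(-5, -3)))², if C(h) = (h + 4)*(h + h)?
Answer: 29584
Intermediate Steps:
Z(o, t) = 5 + o - t
C(h) = 2*h*(4 + h) (C(h) = (4 + h)*(2*h) = 2*h*(4 + h))
(130 + C(Z(-5, -3)))² = (130 + 2*(5 - 5 - 1*(-3))*(4 + (5 - 5 - 1*(-3))))² = (130 + 2*(5 - 5 + 3)*(4 + (5 - 5 + 3)))² = (130 + 2*3*(4 + 3))² = (130 + 2*3*7)² = (130 + 42)² = 172² = 29584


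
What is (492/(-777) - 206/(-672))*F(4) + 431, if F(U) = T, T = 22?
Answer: 2634425/6216 ≈ 423.81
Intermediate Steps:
F(U) = 22
(492/(-777) - 206/(-672))*F(4) + 431 = (492/(-777) - 206/(-672))*22 + 431 = (492*(-1/777) - 206*(-1/672))*22 + 431 = (-164/259 + 103/336)*22 + 431 = -4061/12432*22 + 431 = -44671/6216 + 431 = 2634425/6216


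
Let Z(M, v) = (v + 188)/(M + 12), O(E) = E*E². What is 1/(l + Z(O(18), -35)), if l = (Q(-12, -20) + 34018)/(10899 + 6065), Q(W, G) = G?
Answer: 8261468/16773317 ≈ 0.49254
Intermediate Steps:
O(E) = E³
Z(M, v) = (188 + v)/(12 + M)
l = 16999/8482 (l = (-20 + 34018)/(10899 + 6065) = 33998/16964 = 33998*(1/16964) = 16999/8482 ≈ 2.0041)
1/(l + Z(O(18), -35)) = 1/(16999/8482 + (188 - 35)/(12 + 18³)) = 1/(16999/8482 + 153/(12 + 5832)) = 1/(16999/8482 + 153/5844) = 1/(16999/8482 + (1/5844)*153) = 1/(16999/8482 + 51/1948) = 1/(16773317/8261468) = 8261468/16773317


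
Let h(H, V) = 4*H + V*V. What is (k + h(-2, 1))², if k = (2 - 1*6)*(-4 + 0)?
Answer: 81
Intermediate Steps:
h(H, V) = V² + 4*H (h(H, V) = 4*H + V² = V² + 4*H)
k = 16 (k = (2 - 6)*(-4) = -4*(-4) = 16)
(k + h(-2, 1))² = (16 + (1² + 4*(-2)))² = (16 + (1 - 8))² = (16 - 7)² = 9² = 81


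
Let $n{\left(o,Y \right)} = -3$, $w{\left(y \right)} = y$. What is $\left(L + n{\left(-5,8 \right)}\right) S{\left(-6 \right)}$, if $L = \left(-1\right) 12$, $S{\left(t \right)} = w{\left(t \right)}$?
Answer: $90$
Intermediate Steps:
$S{\left(t \right)} = t$
$L = -12$
$\left(L + n{\left(-5,8 \right)}\right) S{\left(-6 \right)} = \left(-12 - 3\right) \left(-6\right) = \left(-15\right) \left(-6\right) = 90$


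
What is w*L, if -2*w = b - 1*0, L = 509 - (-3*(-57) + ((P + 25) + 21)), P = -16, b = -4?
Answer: 616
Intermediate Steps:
L = 308 (L = 509 - (-3*(-57) + ((-16 + 25) + 21)) = 509 - (171 + (9 + 21)) = 509 - (171 + 30) = 509 - 1*201 = 509 - 201 = 308)
w = 2 (w = -(-4 - 1*0)/2 = -(-4 + 0)/2 = -½*(-4) = 2)
w*L = 2*308 = 616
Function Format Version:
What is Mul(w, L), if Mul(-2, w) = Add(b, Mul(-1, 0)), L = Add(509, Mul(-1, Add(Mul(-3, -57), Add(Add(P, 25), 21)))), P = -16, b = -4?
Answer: 616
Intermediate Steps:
L = 308 (L = Add(509, Mul(-1, Add(Mul(-3, -57), Add(Add(-16, 25), 21)))) = Add(509, Mul(-1, Add(171, Add(9, 21)))) = Add(509, Mul(-1, Add(171, 30))) = Add(509, Mul(-1, 201)) = Add(509, -201) = 308)
w = 2 (w = Mul(Rational(-1, 2), Add(-4, Mul(-1, 0))) = Mul(Rational(-1, 2), Add(-4, 0)) = Mul(Rational(-1, 2), -4) = 2)
Mul(w, L) = Mul(2, 308) = 616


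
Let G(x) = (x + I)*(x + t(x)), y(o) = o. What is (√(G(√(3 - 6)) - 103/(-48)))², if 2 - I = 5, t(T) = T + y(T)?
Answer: -329/48 - 9*I*√3 ≈ -6.8542 - 15.588*I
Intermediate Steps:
t(T) = 2*T (t(T) = T + T = 2*T)
I = -3 (I = 2 - 1*5 = 2 - 5 = -3)
G(x) = 3*x*(-3 + x) (G(x) = (x - 3)*(x + 2*x) = (-3 + x)*(3*x) = 3*x*(-3 + x))
(√(G(√(3 - 6)) - 103/(-48)))² = (√(3*√(3 - 6)*(-3 + √(3 - 6)) - 103/(-48)))² = (√(3*√(-3)*(-3 + √(-3)) - 103*(-1/48)))² = (√(3*(I*√3)*(-3 + I*√3) + 103/48))² = (√(3*I*√3*(-3 + I*√3) + 103/48))² = (√(103/48 + 3*I*√3*(-3 + I*√3)))² = 103/48 + 3*I*√3*(-3 + I*√3)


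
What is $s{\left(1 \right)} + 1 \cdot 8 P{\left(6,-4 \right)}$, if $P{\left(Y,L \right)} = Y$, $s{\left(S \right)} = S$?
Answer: $49$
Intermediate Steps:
$s{\left(1 \right)} + 1 \cdot 8 P{\left(6,-4 \right)} = 1 + 1 \cdot 8 \cdot 6 = 1 + 8 \cdot 6 = 1 + 48 = 49$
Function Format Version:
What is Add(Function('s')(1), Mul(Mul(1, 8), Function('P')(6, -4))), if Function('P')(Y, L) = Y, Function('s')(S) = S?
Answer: 49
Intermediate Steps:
Add(Function('s')(1), Mul(Mul(1, 8), Function('P')(6, -4))) = Add(1, Mul(Mul(1, 8), 6)) = Add(1, Mul(8, 6)) = Add(1, 48) = 49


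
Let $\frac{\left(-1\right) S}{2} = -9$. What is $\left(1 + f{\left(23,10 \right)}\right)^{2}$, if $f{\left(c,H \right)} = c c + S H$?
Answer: $504100$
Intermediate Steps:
$S = 18$ ($S = \left(-2\right) \left(-9\right) = 18$)
$f{\left(c,H \right)} = c^{2} + 18 H$ ($f{\left(c,H \right)} = c c + 18 H = c^{2} + 18 H$)
$\left(1 + f{\left(23,10 \right)}\right)^{2} = \left(1 + \left(23^{2} + 18 \cdot 10\right)\right)^{2} = \left(1 + \left(529 + 180\right)\right)^{2} = \left(1 + 709\right)^{2} = 710^{2} = 504100$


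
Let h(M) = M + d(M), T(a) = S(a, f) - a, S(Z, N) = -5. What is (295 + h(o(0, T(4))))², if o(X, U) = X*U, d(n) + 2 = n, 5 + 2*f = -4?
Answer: 85849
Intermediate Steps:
f = -9/2 (f = -5/2 + (½)*(-4) = -5/2 - 2 = -9/2 ≈ -4.5000)
d(n) = -2 + n
T(a) = -5 - a
o(X, U) = U*X
h(M) = -2 + 2*M (h(M) = M + (-2 + M) = -2 + 2*M)
(295 + h(o(0, T(4))))² = (295 + (-2 + 2*((-5 - 1*4)*0)))² = (295 + (-2 + 2*((-5 - 4)*0)))² = (295 + (-2 + 2*(-9*0)))² = (295 + (-2 + 2*0))² = (295 + (-2 + 0))² = (295 - 2)² = 293² = 85849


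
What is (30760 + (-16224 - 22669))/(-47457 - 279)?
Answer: 2711/15912 ≈ 0.17037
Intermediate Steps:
(30760 + (-16224 - 22669))/(-47457 - 279) = (30760 - 38893)/(-47736) = -8133*(-1/47736) = 2711/15912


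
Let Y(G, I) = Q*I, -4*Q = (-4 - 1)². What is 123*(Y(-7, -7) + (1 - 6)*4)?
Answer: 11685/4 ≈ 2921.3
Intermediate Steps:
Q = -25/4 (Q = -(-4 - 1)²/4 = -¼*(-5)² = -¼*25 = -25/4 ≈ -6.2500)
Y(G, I) = -25*I/4
123*(Y(-7, -7) + (1 - 6)*4) = 123*(-25/4*(-7) + (1 - 6)*4) = 123*(175/4 - 5*4) = 123*(175/4 - 20) = 123*(95/4) = 11685/4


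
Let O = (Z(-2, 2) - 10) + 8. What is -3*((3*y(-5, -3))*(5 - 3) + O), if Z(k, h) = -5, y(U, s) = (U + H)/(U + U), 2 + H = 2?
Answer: 12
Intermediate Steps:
H = 0 (H = -2 + 2 = 0)
y(U, s) = ½ (y(U, s) = (U + 0)/(U + U) = U/((2*U)) = U*(1/(2*U)) = ½)
O = -7 (O = (-5 - 10) + 8 = -15 + 8 = -7)
-3*((3*y(-5, -3))*(5 - 3) + O) = -3*((3*(½))*(5 - 3) - 7) = -3*((3/2)*2 - 7) = -3*(3 - 7) = -3*(-4) = 12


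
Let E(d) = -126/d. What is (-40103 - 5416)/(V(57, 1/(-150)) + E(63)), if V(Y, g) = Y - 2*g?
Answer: -3413925/4126 ≈ -827.42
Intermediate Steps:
(-40103 - 5416)/(V(57, 1/(-150)) + E(63)) = (-40103 - 5416)/((57 - 2/(-150)) - 126/63) = -45519/((57 - 2*(-1/150)) - 126*1/63) = -45519/((57 + 1/75) - 2) = -45519/(4276/75 - 2) = -45519/4126/75 = -45519*75/4126 = -3413925/4126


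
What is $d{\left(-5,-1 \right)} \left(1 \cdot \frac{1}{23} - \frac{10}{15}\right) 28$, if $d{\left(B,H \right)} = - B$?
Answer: $- \frac{6020}{69} \approx -87.246$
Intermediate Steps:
$d{\left(-5,-1 \right)} \left(1 \cdot \frac{1}{23} - \frac{10}{15}\right) 28 = \left(-1\right) \left(-5\right) \left(1 \cdot \frac{1}{23} - \frac{10}{15}\right) 28 = 5 \left(1 \cdot \frac{1}{23} - \frac{2}{3}\right) 28 = 5 \left(\frac{1}{23} - \frac{2}{3}\right) 28 = 5 \left(- \frac{43}{69}\right) 28 = \left(- \frac{215}{69}\right) 28 = - \frac{6020}{69}$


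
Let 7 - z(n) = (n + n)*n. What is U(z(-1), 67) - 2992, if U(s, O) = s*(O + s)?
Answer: -2632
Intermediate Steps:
z(n) = 7 - 2*n² (z(n) = 7 - (n + n)*n = 7 - 2*n*n = 7 - 2*n²)
U(z(-1), 67) - 2992 = (7 - 2*(-1)²)*(67 + (7 - 2*(-1)²)) - 2992 = (7 - 2*1)*(67 + (7 - 2*1)) - 2992 = (7 - 2)*(67 + (7 - 2)) - 2992 = 5*(67 + 5) - 2992 = 5*72 - 2992 = 360 - 2992 = -2632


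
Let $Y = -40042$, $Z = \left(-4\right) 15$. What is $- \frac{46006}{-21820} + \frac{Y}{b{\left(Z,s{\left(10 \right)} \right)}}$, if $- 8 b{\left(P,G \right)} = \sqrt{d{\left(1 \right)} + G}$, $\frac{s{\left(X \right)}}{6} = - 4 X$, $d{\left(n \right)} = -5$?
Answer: $\frac{23003}{10910} - \frac{320336 i \sqrt{5}}{35} \approx 2.1084 - 20466.0 i$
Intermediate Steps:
$Z = -60$
$s{\left(X \right)} = - 24 X$ ($s{\left(X \right)} = 6 \left(- 4 X\right) = - 24 X$)
$b{\left(P,G \right)} = - \frac{\sqrt{-5 + G}}{8}$
$- \frac{46006}{-21820} + \frac{Y}{b{\left(Z,s{\left(10 \right)} \right)}} = - \frac{46006}{-21820} - \frac{40042}{\left(- \frac{1}{8}\right) \sqrt{-5 - 240}} = \left(-46006\right) \left(- \frac{1}{21820}\right) - \frac{40042}{\left(- \frac{1}{8}\right) \sqrt{-5 - 240}} = \frac{23003}{10910} - \frac{40042}{\left(- \frac{1}{8}\right) \sqrt{-245}} = \frac{23003}{10910} - \frac{40042}{\left(- \frac{1}{8}\right) 7 i \sqrt{5}} = \frac{23003}{10910} - \frac{40042}{\left(- \frac{7}{8}\right) i \sqrt{5}} = \frac{23003}{10910} - 40042 \frac{8 i \sqrt{5}}{35} = \frac{23003}{10910} - \frac{320336 i \sqrt{5}}{35}$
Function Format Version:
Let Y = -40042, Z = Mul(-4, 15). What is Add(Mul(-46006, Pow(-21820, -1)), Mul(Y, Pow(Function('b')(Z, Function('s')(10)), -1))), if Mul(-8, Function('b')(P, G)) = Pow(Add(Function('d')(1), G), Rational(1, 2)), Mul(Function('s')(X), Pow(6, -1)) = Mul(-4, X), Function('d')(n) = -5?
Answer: Add(Rational(23003, 10910), Mul(Rational(-320336, 35), I, Pow(5, Rational(1, 2)))) ≈ Add(2.1084, Mul(-20466., I))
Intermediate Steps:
Z = -60
Function('s')(X) = Mul(-24, X) (Function('s')(X) = Mul(6, Mul(-4, X)) = Mul(-24, X))
Function('b')(P, G) = Mul(Rational(-1, 8), Pow(Add(-5, G), Rational(1, 2)))
Add(Mul(-46006, Pow(-21820, -1)), Mul(Y, Pow(Function('b')(Z, Function('s')(10)), -1))) = Add(Mul(-46006, Pow(-21820, -1)), Mul(-40042, Pow(Mul(Rational(-1, 8), Pow(Add(-5, Mul(-24, 10)), Rational(1, 2))), -1))) = Add(Mul(-46006, Rational(-1, 21820)), Mul(-40042, Pow(Mul(Rational(-1, 8), Pow(Add(-5, -240), Rational(1, 2))), -1))) = Add(Rational(23003, 10910), Mul(-40042, Pow(Mul(Rational(-1, 8), Pow(-245, Rational(1, 2))), -1))) = Add(Rational(23003, 10910), Mul(-40042, Pow(Mul(Rational(-1, 8), Mul(7, I, Pow(5, Rational(1, 2)))), -1))) = Add(Rational(23003, 10910), Mul(-40042, Pow(Mul(Rational(-7, 8), I, Pow(5, Rational(1, 2))), -1))) = Add(Rational(23003, 10910), Mul(-40042, Mul(Rational(8, 35), I, Pow(5, Rational(1, 2))))) = Add(Rational(23003, 10910), Mul(Rational(-320336, 35), I, Pow(5, Rational(1, 2))))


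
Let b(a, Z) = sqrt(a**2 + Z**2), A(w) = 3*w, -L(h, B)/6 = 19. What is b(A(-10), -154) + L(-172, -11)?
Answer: -114 + 2*sqrt(6154) ≈ 42.895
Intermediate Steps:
L(h, B) = -114 (L(h, B) = -6*19 = -114)
b(a, Z) = sqrt(Z**2 + a**2)
b(A(-10), -154) + L(-172, -11) = sqrt((-154)**2 + (3*(-10))**2) - 114 = sqrt(23716 + (-30)**2) - 114 = sqrt(23716 + 900) - 114 = sqrt(24616) - 114 = 2*sqrt(6154) - 114 = -114 + 2*sqrt(6154)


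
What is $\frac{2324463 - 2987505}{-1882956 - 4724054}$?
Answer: $\frac{331521}{3303505} \approx 0.10035$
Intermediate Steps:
$\frac{2324463 - 2987505}{-1882956 - 4724054} = - \frac{663042}{-6607010} = \left(-663042\right) \left(- \frac{1}{6607010}\right) = \frac{331521}{3303505}$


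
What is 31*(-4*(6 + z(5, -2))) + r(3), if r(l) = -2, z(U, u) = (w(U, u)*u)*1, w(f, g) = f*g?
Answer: -3226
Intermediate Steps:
z(U, u) = U*u² (z(U, u) = ((U*u)*u)*1 = (U*u²)*1 = U*u²)
31*(-4*(6 + z(5, -2))) + r(3) = 31*(-4*(6 + 5*(-2)²)) - 2 = 31*(-4*(6 + 5*4)) - 2 = 31*(-4*(6 + 20)) - 2 = 31*(-4*26) - 2 = 31*(-104) - 2 = -3224 - 2 = -3226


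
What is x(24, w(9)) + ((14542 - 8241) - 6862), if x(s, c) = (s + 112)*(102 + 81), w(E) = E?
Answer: 24327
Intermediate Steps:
x(s, c) = 20496 + 183*s (x(s, c) = (112 + s)*183 = 20496 + 183*s)
x(24, w(9)) + ((14542 - 8241) - 6862) = (20496 + 183*24) + ((14542 - 8241) - 6862) = (20496 + 4392) + (6301 - 6862) = 24888 - 561 = 24327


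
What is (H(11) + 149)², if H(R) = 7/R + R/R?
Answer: 2745649/121 ≈ 22691.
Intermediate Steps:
H(R) = 1 + 7/R (H(R) = 7/R + 1 = 1 + 7/R)
(H(11) + 149)² = ((7 + 11)/11 + 149)² = ((1/11)*18 + 149)² = (18/11 + 149)² = (1657/11)² = 2745649/121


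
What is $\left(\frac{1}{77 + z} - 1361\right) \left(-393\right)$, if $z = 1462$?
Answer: $\frac{274389718}{513} \approx 5.3487 \cdot 10^{5}$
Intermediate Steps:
$\left(\frac{1}{77 + z} - 1361\right) \left(-393\right) = \left(\frac{1}{77 + 1462} - 1361\right) \left(-393\right) = \left(\frac{1}{1539} - 1361\right) \left(-393\right) = \left(- \frac{2094578}{1539}\right) \left(-393\right) = \frac{274389718}{513}$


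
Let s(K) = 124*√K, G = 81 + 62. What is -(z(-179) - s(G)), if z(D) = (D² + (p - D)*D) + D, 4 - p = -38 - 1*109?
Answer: 27208 + 124*√143 ≈ 28691.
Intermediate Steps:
p = 151 (p = 4 - (-38 - 1*109) = 4 - (-38 - 109) = 4 - 1*(-147) = 4 + 147 = 151)
G = 143
z(D) = D + D² + D*(151 - D) (z(D) = (D² + (151 - D)*D) + D = (D² + D*(151 - D)) + D = D + D² + D*(151 - D))
-(z(-179) - s(G)) = -(152*(-179) - 124*√143) = -(-27208 - 124*√143) = 27208 + 124*√143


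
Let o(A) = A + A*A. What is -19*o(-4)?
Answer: -228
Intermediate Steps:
o(A) = A + A**2
-19*o(-4) = -(-76)*(1 - 4) = -(-76)*(-3) = -19*12 = -228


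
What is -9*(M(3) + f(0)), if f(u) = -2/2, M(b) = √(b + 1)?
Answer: -9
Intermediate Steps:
M(b) = √(1 + b)
f(u) = -1 (f(u) = -2*½ = -1)
-9*(M(3) + f(0)) = -9*(√(1 + 3) - 1) = -9*(√4 - 1) = -9*(2 - 1) = -9*1 = -9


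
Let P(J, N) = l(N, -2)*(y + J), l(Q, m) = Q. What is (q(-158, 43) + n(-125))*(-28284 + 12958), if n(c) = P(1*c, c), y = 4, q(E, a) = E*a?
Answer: -127680906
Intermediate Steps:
P(J, N) = N*(4 + J)
n(c) = c*(4 + c) (n(c) = c*(4 + 1*c) = c*(4 + c))
(q(-158, 43) + n(-125))*(-28284 + 12958) = (-158*43 - 125*(4 - 125))*(-28284 + 12958) = (-6794 - 125*(-121))*(-15326) = (-6794 + 15125)*(-15326) = 8331*(-15326) = -127680906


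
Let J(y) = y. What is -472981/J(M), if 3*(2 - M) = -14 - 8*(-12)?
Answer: 1418943/76 ≈ 18670.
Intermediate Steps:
M = -76/3 (M = 2 - (-14 - 8*(-12))/3 = 2 - (-14 + 96)/3 = 2 - 1/3*82 = 2 - 82/3 = -76/3 ≈ -25.333)
-472981/J(M) = -472981/(-76/3) = -472981*(-3/76) = 1418943/76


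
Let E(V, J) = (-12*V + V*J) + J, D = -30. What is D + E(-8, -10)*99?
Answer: 16404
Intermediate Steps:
E(V, J) = J - 12*V + J*V (E(V, J) = (-12*V + J*V) + J = J - 12*V + J*V)
D + E(-8, -10)*99 = -30 + (-10 - 12*(-8) - 10*(-8))*99 = -30 + (-10 + 96 + 80)*99 = -30 + 166*99 = -30 + 16434 = 16404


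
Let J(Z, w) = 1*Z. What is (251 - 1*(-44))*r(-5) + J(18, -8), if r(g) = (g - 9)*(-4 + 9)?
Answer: -20632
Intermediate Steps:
r(g) = -45 + 5*g (r(g) = (-9 + g)*5 = -45 + 5*g)
J(Z, w) = Z
(251 - 1*(-44))*r(-5) + J(18, -8) = (251 - 1*(-44))*(-45 + 5*(-5)) + 18 = (251 + 44)*(-45 - 25) + 18 = 295*(-70) + 18 = -20650 + 18 = -20632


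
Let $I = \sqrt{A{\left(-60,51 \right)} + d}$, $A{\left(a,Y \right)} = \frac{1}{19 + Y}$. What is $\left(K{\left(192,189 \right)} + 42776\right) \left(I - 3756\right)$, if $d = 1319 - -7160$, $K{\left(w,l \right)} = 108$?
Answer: $-161072304 + \frac{21442 \sqrt{41547170}}{35} \approx -1.5712 \cdot 10^{8}$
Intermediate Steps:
$d = 8479$ ($d = 1319 + 7160 = 8479$)
$I = \frac{\sqrt{41547170}}{70}$ ($I = \sqrt{\frac{1}{19 + 51} + 8479} = \sqrt{\frac{1}{70} + 8479} = \sqrt{\frac{593531}{70}} = \frac{\sqrt{41547170}}{70} \approx 92.082$)
$\left(K{\left(192,189 \right)} + 42776\right) \left(I - 3756\right) = \left(108 + 42776\right) \left(\frac{\sqrt{41547170}}{70} - 3756\right) = 42884 \left(-3756 + \frac{\sqrt{41547170}}{70}\right) = -161072304 + \frac{21442 \sqrt{41547170}}{35}$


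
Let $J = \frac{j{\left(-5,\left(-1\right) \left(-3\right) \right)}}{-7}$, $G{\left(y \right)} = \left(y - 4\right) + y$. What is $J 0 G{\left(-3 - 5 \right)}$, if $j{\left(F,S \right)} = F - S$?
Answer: $0$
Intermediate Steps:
$G{\left(y \right)} = -4 + 2 y$ ($G{\left(y \right)} = \left(-4 + y\right) + y = -4 + 2 y$)
$J = \frac{8}{7}$ ($J = \frac{-5 - \left(-1\right) \left(-3\right)}{-7} = \left(-5 - 3\right) \left(- \frac{1}{7}\right) = \left(-8\right) \left(- \frac{1}{7}\right) = \frac{8}{7} \approx 1.1429$)
$J 0 G{\left(-3 - 5 \right)} = \frac{8}{7} \cdot 0 \left(-4 + 2 \left(-3 - 5\right)\right) = 0 \left(-4 + 2 \left(-3 - 5\right)\right) = 0 \left(-4 + 2 \left(-8\right)\right) = 0 \left(-4 - 16\right) = 0 \left(-20\right) = 0$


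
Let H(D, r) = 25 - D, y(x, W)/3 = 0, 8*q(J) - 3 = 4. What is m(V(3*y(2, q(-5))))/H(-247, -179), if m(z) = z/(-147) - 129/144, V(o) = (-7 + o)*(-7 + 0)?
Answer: -59/13056 ≈ -0.0045190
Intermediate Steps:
q(J) = 7/8 (q(J) = 3/8 + (1/8)*4 = 3/8 + 1/2 = 7/8)
y(x, W) = 0 (y(x, W) = 3*0 = 0)
V(o) = 49 - 7*o (V(o) = (-7 + o)*(-7) = 49 - 7*o)
m(z) = -43/48 - z/147 (m(z) = z*(-1/147) - 129*1/144 = -z/147 - 43/48 = -43/48 - z/147)
m(V(3*y(2, q(-5))))/H(-247, -179) = (-43/48 - (49 - 21*0)/147)/(25 - 1*(-247)) = (-43/48 - (49 - 7*0)/147)/(25 + 247) = (-43/48 - (49 + 0)/147)/272 = (-43/48 - 1/147*49)*(1/272) = (-43/48 - 1/3)*(1/272) = -59/48*1/272 = -59/13056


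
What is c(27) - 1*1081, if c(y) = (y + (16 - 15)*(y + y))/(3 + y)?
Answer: -10783/10 ≈ -1078.3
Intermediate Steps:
c(y) = 3*y/(3 + y) (c(y) = (y + 1*(2*y))/(3 + y) = (y + 2*y)/(3 + y) = (3*y)/(3 + y) = 3*y/(3 + y))
c(27) - 1*1081 = 3*27/(3 + 27) - 1*1081 = 3*27/30 - 1081 = 3*27*(1/30) - 1081 = 27/10 - 1081 = -10783/10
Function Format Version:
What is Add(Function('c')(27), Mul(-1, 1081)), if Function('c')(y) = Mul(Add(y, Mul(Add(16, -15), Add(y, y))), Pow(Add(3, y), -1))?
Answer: Rational(-10783, 10) ≈ -1078.3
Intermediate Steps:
Function('c')(y) = Mul(3, y, Pow(Add(3, y), -1)) (Function('c')(y) = Mul(Add(y, Mul(1, Mul(2, y))), Pow(Add(3, y), -1)) = Mul(Add(y, Mul(2, y)), Pow(Add(3, y), -1)) = Mul(Mul(3, y), Pow(Add(3, y), -1)) = Mul(3, y, Pow(Add(3, y), -1)))
Add(Function('c')(27), Mul(-1, 1081)) = Add(Mul(3, 27, Pow(Add(3, 27), -1)), Mul(-1, 1081)) = Add(Mul(3, 27, Pow(30, -1)), -1081) = Add(Mul(3, 27, Rational(1, 30)), -1081) = Add(Rational(27, 10), -1081) = Rational(-10783, 10)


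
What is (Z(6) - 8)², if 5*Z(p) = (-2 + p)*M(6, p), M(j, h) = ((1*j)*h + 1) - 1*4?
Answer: 8464/25 ≈ 338.56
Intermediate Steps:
M(j, h) = -3 + h*j (M(j, h) = (j*h + 1) - 4 = (h*j + 1) - 4 = (1 + h*j) - 4 = -3 + h*j)
Z(p) = (-3 + 6*p)*(-2 + p)/5 (Z(p) = ((-2 + p)*(-3 + p*6))/5 = ((-2 + p)*(-3 + 6*p))/5 = ((-3 + 6*p)*(-2 + p))/5 = (-3 + 6*p)*(-2 + p)/5)
(Z(6) - 8)² = (3*(-1 + 2*6)*(-2 + 6)/5 - 8)² = ((⅗)*(-1 + 12)*4 - 8)² = ((⅗)*11*4 - 8)² = (132/5 - 8)² = (92/5)² = 8464/25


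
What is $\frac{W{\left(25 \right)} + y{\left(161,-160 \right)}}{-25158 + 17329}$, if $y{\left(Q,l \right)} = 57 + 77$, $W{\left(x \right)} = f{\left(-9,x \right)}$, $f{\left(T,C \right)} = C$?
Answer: $- \frac{159}{7829} \approx -0.020309$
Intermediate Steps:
$W{\left(x \right)} = x$
$y{\left(Q,l \right)} = 134$
$\frac{W{\left(25 \right)} + y{\left(161,-160 \right)}}{-25158 + 17329} = \frac{25 + 134}{-25158 + 17329} = \frac{159}{-7829} = 159 \left(- \frac{1}{7829}\right) = - \frac{159}{7829}$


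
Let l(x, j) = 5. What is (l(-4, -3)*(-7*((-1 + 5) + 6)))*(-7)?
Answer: 2450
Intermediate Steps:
(l(-4, -3)*(-7*((-1 + 5) + 6)))*(-7) = (5*(-7*((-1 + 5) + 6)))*(-7) = (5*(-7*(4 + 6)))*(-7) = (5*(-7*10))*(-7) = (5*(-70))*(-7) = -350*(-7) = 2450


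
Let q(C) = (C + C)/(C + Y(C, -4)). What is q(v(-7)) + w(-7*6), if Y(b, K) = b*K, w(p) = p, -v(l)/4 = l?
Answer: -128/3 ≈ -42.667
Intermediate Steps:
v(l) = -4*l
Y(b, K) = K*b
q(C) = -2/3 (q(C) = (C + C)/(C - 4*C) = (2*C)/((-3*C)) = (2*C)*(-1/(3*C)) = -2/3)
q(v(-7)) + w(-7*6) = -2/3 - 7*6 = -2/3 - 42 = -128/3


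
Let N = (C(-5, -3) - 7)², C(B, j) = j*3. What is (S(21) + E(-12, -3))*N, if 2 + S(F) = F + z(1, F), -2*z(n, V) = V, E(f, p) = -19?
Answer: -2688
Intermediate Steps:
z(n, V) = -V/2
C(B, j) = 3*j
N = 256 (N = (3*(-3) - 7)² = (-9 - 7)² = (-16)² = 256)
S(F) = -2 + F/2 (S(F) = -2 + (F - F/2) = -2 + F/2)
(S(21) + E(-12, -3))*N = ((-2 + (½)*21) - 19)*256 = ((-2 + 21/2) - 19)*256 = (17/2 - 19)*256 = -21/2*256 = -2688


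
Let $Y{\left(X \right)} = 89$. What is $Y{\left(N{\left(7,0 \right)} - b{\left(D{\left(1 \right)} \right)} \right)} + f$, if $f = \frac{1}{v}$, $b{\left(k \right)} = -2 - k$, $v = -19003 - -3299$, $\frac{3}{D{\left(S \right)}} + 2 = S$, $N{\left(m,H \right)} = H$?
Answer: $\frac{1397655}{15704} \approx 89.0$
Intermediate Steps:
$D{\left(S \right)} = \frac{3}{-2 + S}$
$v = -15704$ ($v = -19003 + 3299 = -15704$)
$f = - \frac{1}{15704}$ ($f = \frac{1}{-15704} = - \frac{1}{15704} \approx -6.3678 \cdot 10^{-5}$)
$Y{\left(N{\left(7,0 \right)} - b{\left(D{\left(1 \right)} \right)} \right)} + f = 89 - \frac{1}{15704} = \frac{1397655}{15704}$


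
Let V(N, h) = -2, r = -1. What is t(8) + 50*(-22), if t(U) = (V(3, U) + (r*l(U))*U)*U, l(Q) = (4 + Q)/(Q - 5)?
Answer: -1372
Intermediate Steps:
l(Q) = (4 + Q)/(-5 + Q)
t(U) = U*(-2 - U*(4 + U)/(-5 + U)) (t(U) = (-2 + (-(4 + U)/(-5 + U))*U)*U = (-2 - U*(4 + U)/(-5 + U))*U = U*(-2 - U*(4 + U)/(-5 + U)))
t(8) + 50*(-22) = 8*(10 - 1*8² - 6*8)/(-5 + 8) + 50*(-22) = 8*(10 - 1*64 - 48)/3 - 1100 = 8*(⅓)*(10 - 64 - 48) - 1100 = 8*(⅓)*(-102) - 1100 = -272 - 1100 = -1372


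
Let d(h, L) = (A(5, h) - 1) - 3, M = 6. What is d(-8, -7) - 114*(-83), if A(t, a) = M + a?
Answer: 9456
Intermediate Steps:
A(t, a) = 6 + a
d(h, L) = 2 + h (d(h, L) = ((6 + h) - 1) - 3 = (5 + h) - 3 = 2 + h)
d(-8, -7) - 114*(-83) = (2 - 8) - 114*(-83) = -6 + 9462 = 9456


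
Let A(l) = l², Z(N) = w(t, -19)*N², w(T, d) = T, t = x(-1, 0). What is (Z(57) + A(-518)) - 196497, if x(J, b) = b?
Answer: 71827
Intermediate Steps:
t = 0
Z(N) = 0 (Z(N) = 0*N² = 0)
(Z(57) + A(-518)) - 196497 = (0 + (-518)²) - 196497 = (0 + 268324) - 196497 = 268324 - 196497 = 71827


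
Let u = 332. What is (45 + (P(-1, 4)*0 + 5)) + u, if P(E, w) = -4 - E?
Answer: 382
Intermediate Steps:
(45 + (P(-1, 4)*0 + 5)) + u = (45 + ((-4 - 1*(-1))*0 + 5)) + 332 = (45 + ((-4 + 1)*0 + 5)) + 332 = (45 + (-3*0 + 5)) + 332 = (45 + (0 + 5)) + 332 = (45 + 5) + 332 = 50 + 332 = 382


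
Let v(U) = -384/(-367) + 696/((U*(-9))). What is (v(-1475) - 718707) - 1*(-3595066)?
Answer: 4671136891369/1623975 ≈ 2.8764e+6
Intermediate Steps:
v(U) = 384/367 - 232/(3*U) (v(U) = -384*(-1/367) + 696/((-9*U)) = 384/367 + 696*(-1/(9*U)) = 384/367 - 232/(3*U))
(v(-1475) - 718707) - 1*(-3595066) = ((8/1101)*(-10643 + 144*(-1475))/(-1475) - 718707) - 1*(-3595066) = ((8/1101)*(-1/1475)*(-10643 - 212400) - 718707) + 3595066 = ((8/1101)*(-1/1475)*(-223043) - 718707) + 3595066 = (1784344/1623975 - 718707) + 3595066 = -1167160415981/1623975 + 3595066 = 4671136891369/1623975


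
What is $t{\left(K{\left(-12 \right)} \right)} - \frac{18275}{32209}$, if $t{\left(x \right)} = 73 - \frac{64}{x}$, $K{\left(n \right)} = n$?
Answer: $\frac{7514290}{96627} \approx 77.766$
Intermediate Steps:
$t{\left(x \right)} = 73 - \frac{64}{x}$
$t{\left(K{\left(-12 \right)} \right)} - \frac{18275}{32209} = \left(73 - \frac{64}{-12}\right) - \frac{18275}{32209} = \left(73 - - \frac{16}{3}\right) - \frac{18275}{32209} = \left(73 + \frac{16}{3}\right) - \frac{18275}{32209} = \frac{235}{3} - \frac{18275}{32209} = \frac{7514290}{96627}$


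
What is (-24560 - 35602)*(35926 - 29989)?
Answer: -357181794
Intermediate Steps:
(-24560 - 35602)*(35926 - 29989) = -60162*5937 = -357181794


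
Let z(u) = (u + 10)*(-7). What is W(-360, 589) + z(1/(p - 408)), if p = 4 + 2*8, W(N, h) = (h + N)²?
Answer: 20319955/388 ≈ 52371.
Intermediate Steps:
W(N, h) = (N + h)²
p = 20 (p = 4 + 16 = 20)
z(u) = -70 - 7*u (z(u) = (10 + u)*(-7) = -70 - 7*u)
W(-360, 589) + z(1/(p - 408)) = (-360 + 589)² + (-70 - 7/(20 - 408)) = 229² + (-70 - 7/(-388)) = 52441 + (-70 - 7*(-1/388)) = 52441 + (-70 + 7/388) = 52441 - 27153/388 = 20319955/388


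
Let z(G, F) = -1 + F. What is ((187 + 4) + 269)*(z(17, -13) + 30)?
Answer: 7360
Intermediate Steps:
((187 + 4) + 269)*(z(17, -13) + 30) = ((187 + 4) + 269)*((-1 - 13) + 30) = (191 + 269)*(-14 + 30) = 460*16 = 7360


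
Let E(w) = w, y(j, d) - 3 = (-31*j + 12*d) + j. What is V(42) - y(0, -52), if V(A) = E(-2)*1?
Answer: 619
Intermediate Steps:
y(j, d) = 3 - 30*j + 12*d (y(j, d) = 3 + ((-31*j + 12*d) + j) = 3 + (-30*j + 12*d) = 3 - 30*j + 12*d)
V(A) = -2 (V(A) = -2*1 = -2)
V(42) - y(0, -52) = -2 - (3 - 30*0 + 12*(-52)) = -2 - (3 + 0 - 624) = -2 - 1*(-621) = -2 + 621 = 619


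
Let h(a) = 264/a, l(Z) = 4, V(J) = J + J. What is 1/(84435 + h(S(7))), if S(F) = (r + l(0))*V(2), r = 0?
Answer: 2/168903 ≈ 1.1841e-5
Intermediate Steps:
V(J) = 2*J
S(F) = 16 (S(F) = (0 + 4)*(2*2) = 4*4 = 16)
1/(84435 + h(S(7))) = 1/(84435 + 264/16) = 1/(84435 + 264*(1/16)) = 1/(84435 + 33/2) = 1/(168903/2) = 2/168903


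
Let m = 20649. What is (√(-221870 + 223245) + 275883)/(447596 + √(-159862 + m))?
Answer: (275883 + 5*√55)/(447596 + I*√139213) ≈ 0.61645 - 0.00051387*I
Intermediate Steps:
(√(-221870 + 223245) + 275883)/(447596 + √(-159862 + m)) = (√(-221870 + 223245) + 275883)/(447596 + √(-159862 + 20649)) = (√1375 + 275883)/(447596 + √(-139213)) = (5*√55 + 275883)/(447596 + I*√139213) = (275883 + 5*√55)/(447596 + I*√139213)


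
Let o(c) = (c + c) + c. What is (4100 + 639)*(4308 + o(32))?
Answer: 20870556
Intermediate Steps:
o(c) = 3*c (o(c) = 2*c + c = 3*c)
(4100 + 639)*(4308 + o(32)) = (4100 + 639)*(4308 + 3*32) = 4739*(4308 + 96) = 4739*4404 = 20870556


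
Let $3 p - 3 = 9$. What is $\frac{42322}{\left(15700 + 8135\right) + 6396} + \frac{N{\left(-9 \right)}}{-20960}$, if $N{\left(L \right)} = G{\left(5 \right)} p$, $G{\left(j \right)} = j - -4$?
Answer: $\frac{221495201}{158410440} \approx 1.3982$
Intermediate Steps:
$p = 4$ ($p = 1 + \frac{1}{3} \cdot 9 = 1 + 3 = 4$)
$G{\left(j \right)} = 4 + j$ ($G{\left(j \right)} = j + 4 = 4 + j$)
$N{\left(L \right)} = 36$ ($N{\left(L \right)} = \left(4 + 5\right) 4 = 9 \cdot 4 = 36$)
$\frac{42322}{\left(15700 + 8135\right) + 6396} + \frac{N{\left(-9 \right)}}{-20960} = \frac{42322}{\left(15700 + 8135\right) + 6396} + \frac{36}{-20960} = \frac{42322}{23835 + 6396} + 36 \left(- \frac{1}{20960}\right) = \frac{42322}{30231} - \frac{9}{5240} = \frac{221495201}{158410440}$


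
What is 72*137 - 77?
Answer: 9787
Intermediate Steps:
72*137 - 77 = 9864 - 77 = 9787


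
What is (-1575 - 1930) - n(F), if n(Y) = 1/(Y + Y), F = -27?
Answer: -189269/54 ≈ -3505.0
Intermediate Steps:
n(Y) = 1/(2*Y)
(-1575 - 1930) - n(F) = (-1575 - 1930) - 1/(2*(-27)) = -3505 - (-1)/(2*27) = -3505 - 1*(-1/54) = -3505 + 1/54 = -189269/54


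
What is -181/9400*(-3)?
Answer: 543/9400 ≈ 0.057766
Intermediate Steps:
-181/9400*(-3) = 543/9400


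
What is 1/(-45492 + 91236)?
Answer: 1/45744 ≈ 2.1861e-5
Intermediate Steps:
1/(-45492 + 91236) = 1/45744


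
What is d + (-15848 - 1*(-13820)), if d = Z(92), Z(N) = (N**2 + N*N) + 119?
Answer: 15019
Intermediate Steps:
Z(N) = 119 + 2*N**2 (Z(N) = (N**2 + N**2) + 119 = 2*N**2 + 119 = 119 + 2*N**2)
d = 17047 (d = 119 + 2*92**2 = 119 + 2*8464 = 119 + 16928 = 17047)
d + (-15848 - 1*(-13820)) = 17047 + (-15848 - 1*(-13820)) = 17047 + (-15848 + 13820) = 17047 - 2028 = 15019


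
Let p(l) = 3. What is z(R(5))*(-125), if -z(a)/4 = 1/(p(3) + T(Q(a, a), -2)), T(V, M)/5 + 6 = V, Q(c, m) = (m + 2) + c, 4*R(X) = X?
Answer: -1000/9 ≈ -111.11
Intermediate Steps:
R(X) = X/4
Q(c, m) = 2 + c + m (Q(c, m) = (2 + m) + c = 2 + c + m)
T(V, M) = -30 + 5*V
z(a) = -4/(-17 + 10*a) (z(a) = -4/(3 + (-30 + 5*(2 + a + a))) = -4/(3 + (-30 + 5*(2 + 2*a))) = -4/(3 + (-30 + (10 + 10*a))) = -4/(3 + (-20 + 10*a)) = -4/(-17 + 10*a))
z(R(5))*(-125) = -4/(-17 + 10*((¼)*5))*(-125) = -4/(-17 + 10*(5/4))*(-125) = -4/(-17 + 25/2)*(-125) = -4/(-9/2)*(-125) = -4*(-2/9)*(-125) = (8/9)*(-125) = -1000/9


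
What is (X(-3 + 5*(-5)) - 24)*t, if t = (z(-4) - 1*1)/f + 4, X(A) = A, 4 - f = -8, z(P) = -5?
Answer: -182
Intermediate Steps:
f = 12 (f = 4 - 1*(-8) = 4 + 8 = 12)
t = 7/2 (t = (-5 - 1*1)/12 + 4 = (-5 - 1)*(1/12) + 4 = -6*1/12 + 4 = -½ + 4 = 7/2 ≈ 3.5000)
(X(-3 + 5*(-5)) - 24)*t = ((-3 + 5*(-5)) - 24)*(7/2) = ((-3 - 25) - 24)*(7/2) = (-28 - 24)*(7/2) = -52*7/2 = -182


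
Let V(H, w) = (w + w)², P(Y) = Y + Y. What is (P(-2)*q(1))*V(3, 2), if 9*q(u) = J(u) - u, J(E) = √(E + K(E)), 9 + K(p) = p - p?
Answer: 64/9 - 128*I*√2/9 ≈ 7.1111 - 20.113*I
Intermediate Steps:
P(Y) = 2*Y
K(p) = -9 (K(p) = -9 + (p - p) = -9 + 0 = -9)
V(H, w) = 4*w² (V(H, w) = (2*w)² = 4*w²)
J(E) = √(-9 + E) (J(E) = √(E - 9) = √(-9 + E))
q(u) = -u/9 + √(-9 + u)/9 (q(u) = (√(-9 + u) - u)/9 = -u/9 + √(-9 + u)/9)
(P(-2)*q(1))*V(3, 2) = ((2*(-2))*(-⅑*1 + √(-9 + 1)/9))*(4*2²) = (-4*(-⅑ + √(-8)/9))*(4*4) = -4*(-⅑ + (2*I*√2)/9)*16 = -4*(-⅑ + 2*I*√2/9)*16 = (4/9 - 8*I*√2/9)*16 = 64/9 - 128*I*√2/9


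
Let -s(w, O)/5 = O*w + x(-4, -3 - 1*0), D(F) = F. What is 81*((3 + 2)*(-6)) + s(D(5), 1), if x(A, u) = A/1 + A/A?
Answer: -2440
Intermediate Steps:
x(A, u) = 1 + A (x(A, u) = A*1 + 1 = A + 1 = 1 + A)
s(w, O) = 15 - 5*O*w (s(w, O) = -5*(O*w + (1 - 4)) = -5*(O*w - 3) = -5*(-3 + O*w) = 15 - 5*O*w)
81*((3 + 2)*(-6)) + s(D(5), 1) = 81*((3 + 2)*(-6)) + (15 - 5*1*5) = 81*(5*(-6)) + (15 - 25) = 81*(-30) - 10 = -2430 - 10 = -2440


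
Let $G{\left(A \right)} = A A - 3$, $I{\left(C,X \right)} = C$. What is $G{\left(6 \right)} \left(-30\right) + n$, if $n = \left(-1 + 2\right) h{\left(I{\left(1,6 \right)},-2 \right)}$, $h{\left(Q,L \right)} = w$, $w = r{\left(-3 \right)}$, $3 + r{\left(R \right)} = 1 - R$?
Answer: $-989$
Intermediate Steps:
$r{\left(R \right)} = -2 - R$ ($r{\left(R \right)} = -3 - \left(-1 + R\right) = -2 - R$)
$G{\left(A \right)} = -3 + A^{2}$ ($G{\left(A \right)} = A^{2} - 3 = -3 + A^{2}$)
$w = 1$ ($w = -2 - -3 = -2 + 3 = 1$)
$h{\left(Q,L \right)} = 1$
$n = 1$ ($n = \left(-1 + 2\right) 1 = 1 \cdot 1 = 1$)
$G{\left(6 \right)} \left(-30\right) + n = \left(-3 + 6^{2}\right) \left(-30\right) + 1 = \left(-3 + 36\right) \left(-30\right) + 1 = 33 \left(-30\right) + 1 = -990 + 1 = -989$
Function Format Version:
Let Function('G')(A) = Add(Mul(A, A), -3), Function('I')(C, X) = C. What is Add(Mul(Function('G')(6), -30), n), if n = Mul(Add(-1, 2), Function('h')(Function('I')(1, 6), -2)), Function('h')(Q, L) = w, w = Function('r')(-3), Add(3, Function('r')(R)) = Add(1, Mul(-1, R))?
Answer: -989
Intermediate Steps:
Function('r')(R) = Add(-2, Mul(-1, R)) (Function('r')(R) = Add(-3, Add(1, Mul(-1, R))) = Add(-2, Mul(-1, R)))
Function('G')(A) = Add(-3, Pow(A, 2)) (Function('G')(A) = Add(Pow(A, 2), -3) = Add(-3, Pow(A, 2)))
w = 1 (w = Add(-2, Mul(-1, -3)) = Add(-2, 3) = 1)
Function('h')(Q, L) = 1
n = 1 (n = Mul(Add(-1, 2), 1) = Mul(1, 1) = 1)
Add(Mul(Function('G')(6), -30), n) = Add(Mul(Add(-3, Pow(6, 2)), -30), 1) = Add(Mul(Add(-3, 36), -30), 1) = Add(Mul(33, -30), 1) = Add(-990, 1) = -989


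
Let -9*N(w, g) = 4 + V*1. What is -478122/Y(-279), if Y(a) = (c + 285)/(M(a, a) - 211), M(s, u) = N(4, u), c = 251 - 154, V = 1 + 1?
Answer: 50601245/191 ≈ 2.6493e+5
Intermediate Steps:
V = 2
c = 97
N(w, g) = -⅔ (N(w, g) = -(4 + 2*1)/9 = -(4 + 2)/9 = -⅑*6 = -⅔)
M(s, u) = -⅔
Y(a) = -1146/635 (Y(a) = (97 + 285)/(-⅔ - 211) = 382/(-635/3) = 382*(-3/635) = -1146/635)
-478122/Y(-279) = -478122/(-1146/635) = -478122*(-635/1146) = 50601245/191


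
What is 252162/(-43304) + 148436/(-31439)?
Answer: -7177796831/680717228 ≈ -10.544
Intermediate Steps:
252162/(-43304) + 148436/(-31439) = 252162*(-1/43304) + 148436*(-1/31439) = -126081/21652 - 148436/31439 = -7177796831/680717228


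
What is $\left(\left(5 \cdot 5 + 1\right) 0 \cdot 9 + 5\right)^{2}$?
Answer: $25$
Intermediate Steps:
$\left(\left(5 \cdot 5 + 1\right) 0 \cdot 9 + 5\right)^{2} = \left(\left(25 + 1\right) 0 \cdot 9 + 5\right)^{2} = \left(26 \cdot 0 \cdot 9 + 5\right)^{2} = \left(0 \cdot 9 + 5\right)^{2} = \left(0 + 5\right)^{2} = 5^{2} = 25$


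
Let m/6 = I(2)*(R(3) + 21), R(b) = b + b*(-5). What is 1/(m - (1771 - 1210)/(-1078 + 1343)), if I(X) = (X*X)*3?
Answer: 265/171159 ≈ 0.0015483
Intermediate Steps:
I(X) = 3*X**2 (I(X) = X**2*3 = 3*X**2)
R(b) = -4*b (R(b) = b - 5*b = -4*b)
m = 648 (m = 6*((3*2**2)*(-4*3 + 21)) = 6*((3*4)*(-12 + 21)) = 6*(12*9) = 6*108 = 648)
1/(m - (1771 - 1210)/(-1078 + 1343)) = 1/(648 - (1771 - 1210)/(-1078 + 1343)) = 1/(648 - 561/265) = 1/(171159/265) = 265/171159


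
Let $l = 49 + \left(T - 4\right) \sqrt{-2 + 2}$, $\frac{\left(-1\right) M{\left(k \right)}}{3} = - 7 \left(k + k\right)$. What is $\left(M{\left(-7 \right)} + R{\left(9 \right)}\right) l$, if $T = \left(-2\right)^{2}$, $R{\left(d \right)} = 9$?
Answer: $-13965$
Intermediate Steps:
$T = 4$
$M{\left(k \right)} = 42 k$ ($M{\left(k \right)} = - 3 \left(- 7 \left(k + k\right)\right) = - 3 \left(- 7 \cdot 2 k\right) = - 3 \left(- 14 k\right) = 42 k$)
$l = 49$ ($l = 49 + \left(4 - 4\right) \sqrt{-2 + 2} = 49 + 0 \sqrt{0} = 49 + 0 \cdot 0 = 49 + 0 = 49$)
$\left(M{\left(-7 \right)} + R{\left(9 \right)}\right) l = \left(42 \left(-7\right) + 9\right) 49 = \left(-294 + 9\right) 49 = \left(-285\right) 49 = -13965$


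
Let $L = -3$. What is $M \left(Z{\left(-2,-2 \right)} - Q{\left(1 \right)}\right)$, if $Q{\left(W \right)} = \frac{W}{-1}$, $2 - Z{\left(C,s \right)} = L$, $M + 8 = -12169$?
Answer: $-73062$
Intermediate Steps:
$M = -12177$ ($M = -8 - 12169 = -12177$)
$Z{\left(C,s \right)} = 5$ ($Z{\left(C,s \right)} = 2 - -3 = 2 + 3 = 5$)
$Q{\left(W \right)} = - W$ ($Q{\left(W \right)} = W \left(-1\right) = - W$)
$M \left(Z{\left(-2,-2 \right)} - Q{\left(1 \right)}\right) = - 12177 \left(5 - \left(-1\right) 1\right) = - 12177 \left(5 - -1\right) = - 12177 \left(5 + 1\right) = \left(-12177\right) 6 = -73062$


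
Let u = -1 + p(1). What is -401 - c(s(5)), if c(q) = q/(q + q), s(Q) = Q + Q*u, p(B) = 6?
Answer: -803/2 ≈ -401.50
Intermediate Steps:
u = 5 (u = -1 + 6 = 5)
s(Q) = 6*Q (s(Q) = Q + Q*5 = Q + 5*Q = 6*Q)
c(q) = ½ (c(q) = q/((2*q)) = q*(1/(2*q)) = ½)
-401 - c(s(5)) = -401 - 1*½ = -401 - ½ = -803/2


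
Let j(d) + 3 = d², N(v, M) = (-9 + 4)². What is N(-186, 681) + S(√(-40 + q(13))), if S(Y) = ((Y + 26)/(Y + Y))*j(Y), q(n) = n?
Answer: 10 + 130*I*√3/3 ≈ 10.0 + 75.056*I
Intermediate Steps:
N(v, M) = 25 (N(v, M) = (-5)² = 25)
j(d) = -3 + d²
S(Y) = (-3 + Y²)*(26 + Y)/(2*Y) (S(Y) = ((Y + 26)/(Y + Y))*(-3 + Y²) = ((26 + Y)/((2*Y)))*(-3 + Y²) = ((26 + Y)*(1/(2*Y)))*(-3 + Y²) = ((26 + Y)/(2*Y))*(-3 + Y²) = (-3 + Y²)*(26 + Y)/(2*Y))
N(-186, 681) + S(√(-40 + q(13))) = 25 + (-3 + (√(-40 + 13))²)*(26 + √(-40 + 13))/(2*(√(-40 + 13))) = 25 + (-3 + (√(-27))²)*(26 + √(-27))/(2*(√(-27))) = 25 + (-3 + (3*I*√3)²)*(26 + 3*I*√3)/(2*((3*I*√3))) = 25 + (-I*√3/9)*(-3 - 27)*(26 + 3*I*√3)/2 = 25 + (½)*(-I*√3/9)*(-30)*(26 + 3*I*√3) = 25 + 5*I*√3*(26 + 3*I*√3)/3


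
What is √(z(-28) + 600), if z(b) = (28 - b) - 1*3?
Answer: √653 ≈ 25.554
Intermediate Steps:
z(b) = 25 - b (z(b) = (28 - b) - 3 = 25 - b)
√(z(-28) + 600) = √((25 - 1*(-28)) + 600) = √((25 + 28) + 600) = √(53 + 600) = √653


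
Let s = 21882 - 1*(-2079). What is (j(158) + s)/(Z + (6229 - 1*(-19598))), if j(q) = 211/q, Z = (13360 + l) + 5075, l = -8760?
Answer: 3786049/5609316 ≈ 0.67496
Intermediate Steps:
s = 23961 (s = 21882 + 2079 = 23961)
Z = 9675 (Z = (13360 - 8760) + 5075 = 4600 + 5075 = 9675)
(j(158) + s)/(Z + (6229 - 1*(-19598))) = (211/158 + 23961)/(9675 + (6229 - 1*(-19598))) = (211*(1/158) + 23961)/(9675 + (6229 + 19598)) = (211/158 + 23961)/(9675 + 25827) = (3786049/158)/35502 = (3786049/158)*(1/35502) = 3786049/5609316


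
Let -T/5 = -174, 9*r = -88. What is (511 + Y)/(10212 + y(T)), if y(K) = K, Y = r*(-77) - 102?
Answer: 10457/99738 ≈ 0.10484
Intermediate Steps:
r = -88/9 (r = (⅑)*(-88) = -88/9 ≈ -9.7778)
T = 870 (T = -5*(-174) = 870)
Y = 5858/9 (Y = -88/9*(-77) - 102 = 6776/9 - 102 = 5858/9 ≈ 650.89)
(511 + Y)/(10212 + y(T)) = (511 + 5858/9)/(10212 + 870) = (10457/9)/11082 = (10457/9)*(1/11082) = 10457/99738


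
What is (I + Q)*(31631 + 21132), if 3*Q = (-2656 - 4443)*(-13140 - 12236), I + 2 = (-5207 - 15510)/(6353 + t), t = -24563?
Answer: 57695043795298451/18210 ≈ 3.1683e+12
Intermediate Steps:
I = -15703/18210 (I = -2 + (-5207 - 15510)/(6353 - 24563) = -2 - 20717/(-18210) = -2 - 20717*(-1/18210) = -2 + 20717/18210 = -15703/18210 ≈ -0.86233)
Q = 180144224/3 (Q = ((-2656 - 4443)*(-13140 - 12236))/3 = (-7099*(-25376))/3 = (1/3)*180144224 = 180144224/3 ≈ 6.0048e+7)
(I + Q)*(31631 + 21132) = (-15703/18210 + 180144224/3)*(31631 + 21132) = (1093475423977/18210)*52763 = 57695043795298451/18210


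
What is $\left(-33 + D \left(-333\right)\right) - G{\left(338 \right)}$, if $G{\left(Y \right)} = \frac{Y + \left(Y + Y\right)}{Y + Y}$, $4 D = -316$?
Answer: $\frac{52545}{2} \approx 26273.0$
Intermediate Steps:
$D = -79$ ($D = \frac{1}{4} \left(-316\right) = -79$)
$G{\left(Y \right)} = \frac{3}{2}$ ($G{\left(Y \right)} = \frac{Y + 2 Y}{2 Y} = 3 Y \frac{1}{2 Y} = \frac{3}{2}$)
$\left(-33 + D \left(-333\right)\right) - G{\left(338 \right)} = \left(-33 - -26307\right) - \frac{3}{2} = \left(-33 + 26307\right) - \frac{3}{2} = 26274 - \frac{3}{2} = \frac{52545}{2}$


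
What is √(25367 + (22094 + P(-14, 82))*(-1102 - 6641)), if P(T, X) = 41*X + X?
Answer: I*√197715367 ≈ 14061.0*I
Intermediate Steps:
P(T, X) = 42*X
√(25367 + (22094 + P(-14, 82))*(-1102 - 6641)) = √(25367 + (22094 + 42*82)*(-1102 - 6641)) = √(25367 + (22094 + 3444)*(-7743)) = √(25367 + 25538*(-7743)) = √(25367 - 197740734) = √(-197715367) = I*√197715367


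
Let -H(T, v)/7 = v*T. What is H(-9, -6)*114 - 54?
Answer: -43146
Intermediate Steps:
H(T, v) = -7*T*v (H(T, v) = -7*v*T = -7*T*v)
H(-9, -6)*114 - 54 = -7*(-9)*(-6)*114 - 54 = -378*114 - 54 = -43092 - 54 = -43146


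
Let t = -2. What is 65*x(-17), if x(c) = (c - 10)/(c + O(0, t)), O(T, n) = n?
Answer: 1755/19 ≈ 92.368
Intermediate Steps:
x(c) = (-10 + c)/(-2 + c) (x(c) = (c - 10)/(c - 2) = (-10 + c)/(-2 + c))
65*x(-17) = 65*((-10 - 17)/(-2 - 17)) = 65*(-27/(-19)) = 65*(-1/19*(-27)) = 65*(27/19) = 1755/19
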